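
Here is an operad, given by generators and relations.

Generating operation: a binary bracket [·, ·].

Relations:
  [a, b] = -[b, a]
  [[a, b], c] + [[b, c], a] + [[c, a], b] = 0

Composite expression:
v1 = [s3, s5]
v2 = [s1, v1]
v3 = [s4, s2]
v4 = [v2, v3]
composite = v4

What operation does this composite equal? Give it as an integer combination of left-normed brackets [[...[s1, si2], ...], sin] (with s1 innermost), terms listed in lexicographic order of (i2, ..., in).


-[[[[s1, s3], s5], s2], s4] + [[[[s1, s3], s5], s4], s2] + [[[[s1, s5], s3], s2], s4] - [[[[s1, s5], s3], s4], s2]


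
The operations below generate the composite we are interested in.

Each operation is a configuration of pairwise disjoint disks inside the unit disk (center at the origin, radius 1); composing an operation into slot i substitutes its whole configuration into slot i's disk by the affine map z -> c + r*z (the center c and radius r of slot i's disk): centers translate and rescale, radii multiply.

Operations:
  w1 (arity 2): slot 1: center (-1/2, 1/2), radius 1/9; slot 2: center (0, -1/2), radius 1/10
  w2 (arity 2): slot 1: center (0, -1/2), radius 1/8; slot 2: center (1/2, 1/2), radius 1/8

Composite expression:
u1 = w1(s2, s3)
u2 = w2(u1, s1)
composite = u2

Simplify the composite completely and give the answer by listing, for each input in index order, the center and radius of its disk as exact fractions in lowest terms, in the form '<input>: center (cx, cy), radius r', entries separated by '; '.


Affine substitution under w2: radii multiply and s-centers shift.
input s2: applying the 2 nested substitutions gives center (-1/16, -7/16), radius 1/72
input s3: applying the 2 nested substitutions gives center (0, -9/16), radius 1/80
input s1: applying the 1 nested substitution gives center (1/2, 1/2), radius 1/8

s1: center (1/2, 1/2), radius 1/8; s2: center (-1/16, -7/16), radius 1/72; s3: center (0, -9/16), radius 1/80


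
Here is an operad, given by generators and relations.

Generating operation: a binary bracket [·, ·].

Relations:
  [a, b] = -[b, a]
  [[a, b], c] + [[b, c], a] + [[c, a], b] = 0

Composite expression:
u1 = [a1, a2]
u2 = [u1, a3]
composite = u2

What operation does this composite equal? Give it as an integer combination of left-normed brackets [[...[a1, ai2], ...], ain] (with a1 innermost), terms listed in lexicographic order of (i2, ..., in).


[[a1, a2], a3]

Skip Jacobi rewriting: expand, keep a1-initial words, read off terms.
Composite bracket: [[a1, a2], a3]
Each bracket splits as ab - ba, giving 4 signed words (2^2 = 4).
Collect the words opening with a1:
  the word a1a2a3 carries sign +1 and contributes +[[a1, a2], a3]


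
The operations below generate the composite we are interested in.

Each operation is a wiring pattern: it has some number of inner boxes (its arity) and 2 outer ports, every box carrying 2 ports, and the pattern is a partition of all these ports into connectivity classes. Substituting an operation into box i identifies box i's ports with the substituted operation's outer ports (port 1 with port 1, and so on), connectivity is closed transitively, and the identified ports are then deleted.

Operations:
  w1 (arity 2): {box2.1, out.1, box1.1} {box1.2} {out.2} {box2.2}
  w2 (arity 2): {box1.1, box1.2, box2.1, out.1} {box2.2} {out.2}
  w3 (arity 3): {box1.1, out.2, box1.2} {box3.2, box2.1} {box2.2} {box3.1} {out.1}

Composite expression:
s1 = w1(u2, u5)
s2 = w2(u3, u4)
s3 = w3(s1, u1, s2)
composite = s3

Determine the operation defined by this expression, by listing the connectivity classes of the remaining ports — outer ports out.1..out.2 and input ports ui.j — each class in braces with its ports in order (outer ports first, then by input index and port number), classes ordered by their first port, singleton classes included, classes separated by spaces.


{out.1} {out.2, u2.1, u5.1} {u1.1} {u1.2} {u2.2} {u3.1, u3.2, u4.1} {u4.2} {u5.2}

Reachability decides: close wires over w3-identified ports.
composing w1 on (u2, u5), with out.j its own outer ports: {out.1, u2.1, u5.1} {out.2} {u2.2} {u5.2}
composing w2 on (u3, u4), with out.j its own outer ports: {out.1, u3.1, u3.2, u4.1} {out.2} {u4.2}
composing w3 on (u2, u5, u1, u3, u4), with out.j its own outer ports: {out.1} {out.2, u2.1, u5.1} {u1.1} {u1.2} {u2.2} {u3.1, u3.2, u4.1} {u4.2} {u5.2}


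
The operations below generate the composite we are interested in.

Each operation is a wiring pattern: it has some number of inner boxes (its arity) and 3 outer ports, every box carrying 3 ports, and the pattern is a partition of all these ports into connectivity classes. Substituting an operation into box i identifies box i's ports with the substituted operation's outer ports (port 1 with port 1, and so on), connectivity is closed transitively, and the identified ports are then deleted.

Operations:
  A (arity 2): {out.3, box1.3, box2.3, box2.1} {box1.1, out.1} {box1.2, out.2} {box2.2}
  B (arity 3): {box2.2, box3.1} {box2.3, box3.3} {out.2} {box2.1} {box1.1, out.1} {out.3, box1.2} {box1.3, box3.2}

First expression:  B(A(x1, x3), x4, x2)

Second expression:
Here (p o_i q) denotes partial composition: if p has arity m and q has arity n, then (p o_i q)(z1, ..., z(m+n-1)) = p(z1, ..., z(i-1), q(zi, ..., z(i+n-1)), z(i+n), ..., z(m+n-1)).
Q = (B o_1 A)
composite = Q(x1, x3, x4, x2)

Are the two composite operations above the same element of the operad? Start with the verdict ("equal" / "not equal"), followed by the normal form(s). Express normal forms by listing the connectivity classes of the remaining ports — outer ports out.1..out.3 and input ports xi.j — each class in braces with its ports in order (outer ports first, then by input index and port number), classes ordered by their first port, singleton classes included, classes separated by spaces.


equal; both compose to {out.1, x1.1} {out.2} {out.3, x1.2} {x1.3, x2.2, x3.1, x3.3} {x2.1, x4.2} {x2.3, x4.3} {x3.2} {x4.1}

Reducing the first expression gives {out.1, x1.1} {out.2} {out.3, x1.2} {x1.3, x2.2, x3.1, x3.3} {x2.1, x4.2} {x2.3, x4.3} {x3.2} {x4.1}
Reducing the second expression gives {out.1, x1.1} {out.2} {out.3, x1.2} {x1.3, x2.2, x3.1, x3.3} {x2.1, x4.2} {x2.3, x4.3} {x3.2} {x4.1}
Same normal form: equal.


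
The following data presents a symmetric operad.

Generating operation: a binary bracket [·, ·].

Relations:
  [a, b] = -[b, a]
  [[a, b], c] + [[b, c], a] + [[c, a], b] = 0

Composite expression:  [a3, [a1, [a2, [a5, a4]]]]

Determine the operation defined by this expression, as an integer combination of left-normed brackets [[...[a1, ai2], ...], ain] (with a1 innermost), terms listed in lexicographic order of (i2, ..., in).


[[[[a1, a2], a4], a5], a3] - [[[[a1, a2], a5], a4], a3] - [[[[a1, a4], a5], a2], a3] + [[[[a1, a5], a4], a2], a3]

Expand each bracket as ab - ba; the a1-initial words give the coefficients.
Composite bracket: [a3, [a1, [a2, [a5, a4]]]]
Under [a, b] = ab - ba we get 16 signed associative words (2^4 = 16).
Coefficients come from the a1-initial words:
  a1a2a4a5a3 (sign +1) contributes +[[[[a1, a2], a4], a5], a3]
  a1a2a5a4a3 (sign -1) contributes -[[[[a1, a2], a5], a4], a3]
  a1a4a5a2a3 (sign -1) contributes -[[[[a1, a4], a5], a2], a3]
  a1a5a4a2a3 (sign +1) contributes +[[[[a1, a5], a4], a2], a3]


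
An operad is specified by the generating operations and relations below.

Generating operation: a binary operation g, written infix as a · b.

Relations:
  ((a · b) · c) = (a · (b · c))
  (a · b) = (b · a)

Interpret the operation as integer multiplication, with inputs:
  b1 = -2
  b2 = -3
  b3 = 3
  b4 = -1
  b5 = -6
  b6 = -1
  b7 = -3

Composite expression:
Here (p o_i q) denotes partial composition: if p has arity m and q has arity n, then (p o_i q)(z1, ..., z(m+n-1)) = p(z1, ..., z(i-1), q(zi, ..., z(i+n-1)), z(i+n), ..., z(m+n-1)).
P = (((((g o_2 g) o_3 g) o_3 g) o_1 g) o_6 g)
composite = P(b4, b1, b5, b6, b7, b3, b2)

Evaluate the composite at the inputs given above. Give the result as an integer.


324

(b4 · b1) = 2
(b6 · b7) = 3
(b3 · b2) = -9
((b6 · b7) · (b3 · b2)) = -27
(b5 · ((b6 · b7) · (b3 · b2))) = 162
((b4 · b1) · (b5 · ((b6 · b7) · (b3 · b2)))) = 324


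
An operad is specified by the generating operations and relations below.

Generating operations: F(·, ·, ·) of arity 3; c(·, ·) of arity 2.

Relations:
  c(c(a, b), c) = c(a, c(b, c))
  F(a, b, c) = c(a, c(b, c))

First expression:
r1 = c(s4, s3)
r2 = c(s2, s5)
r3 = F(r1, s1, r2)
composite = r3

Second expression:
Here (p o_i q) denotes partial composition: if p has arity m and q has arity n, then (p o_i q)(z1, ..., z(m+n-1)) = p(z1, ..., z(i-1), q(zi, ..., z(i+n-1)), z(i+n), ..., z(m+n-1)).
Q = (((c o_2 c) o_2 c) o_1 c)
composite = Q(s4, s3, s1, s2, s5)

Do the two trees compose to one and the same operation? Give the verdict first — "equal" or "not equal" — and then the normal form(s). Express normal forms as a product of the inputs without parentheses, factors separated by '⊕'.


Reducing the first expression gives s4 ⊕ s3 ⊕ s1 ⊕ s2 ⊕ s5
Reducing the second expression gives s4 ⊕ s3 ⊕ s1 ⊕ s2 ⊕ s5
The forms coincide; equal.

equal; both compose to s4 ⊕ s3 ⊕ s1 ⊕ s2 ⊕ s5


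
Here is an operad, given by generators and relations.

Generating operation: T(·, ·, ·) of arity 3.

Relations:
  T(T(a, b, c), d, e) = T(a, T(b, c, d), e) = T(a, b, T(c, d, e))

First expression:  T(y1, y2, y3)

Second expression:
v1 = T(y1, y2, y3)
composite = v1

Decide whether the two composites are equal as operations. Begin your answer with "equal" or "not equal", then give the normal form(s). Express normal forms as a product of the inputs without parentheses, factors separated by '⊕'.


equal: each reduces to y1 ⊕ y2 ⊕ y3

The first composite normalizes to y1 ⊕ y2 ⊕ y3
The second composite normalizes to y1 ⊕ y2 ⊕ y3
Both agree, so they are equal.


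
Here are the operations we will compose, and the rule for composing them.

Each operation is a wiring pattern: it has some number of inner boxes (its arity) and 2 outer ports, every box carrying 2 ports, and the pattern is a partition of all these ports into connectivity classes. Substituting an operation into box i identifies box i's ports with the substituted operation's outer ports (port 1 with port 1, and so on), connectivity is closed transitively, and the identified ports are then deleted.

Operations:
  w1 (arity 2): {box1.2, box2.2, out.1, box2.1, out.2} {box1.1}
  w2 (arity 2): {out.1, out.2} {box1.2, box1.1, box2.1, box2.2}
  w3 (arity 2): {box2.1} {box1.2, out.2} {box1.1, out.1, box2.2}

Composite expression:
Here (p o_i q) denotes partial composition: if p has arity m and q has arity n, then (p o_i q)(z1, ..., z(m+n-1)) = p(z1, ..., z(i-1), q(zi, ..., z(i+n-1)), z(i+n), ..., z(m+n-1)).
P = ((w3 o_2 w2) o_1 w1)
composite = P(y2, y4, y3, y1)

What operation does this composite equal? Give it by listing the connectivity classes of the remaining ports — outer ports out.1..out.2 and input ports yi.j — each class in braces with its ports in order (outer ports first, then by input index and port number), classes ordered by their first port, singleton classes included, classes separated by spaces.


Treat the ports identified at w3 as solder joints: merge, then drop.
through w1, on inputs (y2, y4): {out.1, out.2, y2.2, y4.1, y4.2} {y2.1} (out.j = stage outer ports)
through w2, on inputs (y3, y1): {out.1, out.2} {y1.1, y1.2, y3.1, y3.2} (out.j = stage outer ports)
through w3, on inputs (y2, y4, y3, y1): {out.1, out.2, y2.2, y4.1, y4.2} {y1.1, y1.2, y3.1, y3.2} {y2.1} (out.j = stage outer ports)

{out.1, out.2, y2.2, y4.1, y4.2} {y1.1, y1.2, y3.1, y3.2} {y2.1}


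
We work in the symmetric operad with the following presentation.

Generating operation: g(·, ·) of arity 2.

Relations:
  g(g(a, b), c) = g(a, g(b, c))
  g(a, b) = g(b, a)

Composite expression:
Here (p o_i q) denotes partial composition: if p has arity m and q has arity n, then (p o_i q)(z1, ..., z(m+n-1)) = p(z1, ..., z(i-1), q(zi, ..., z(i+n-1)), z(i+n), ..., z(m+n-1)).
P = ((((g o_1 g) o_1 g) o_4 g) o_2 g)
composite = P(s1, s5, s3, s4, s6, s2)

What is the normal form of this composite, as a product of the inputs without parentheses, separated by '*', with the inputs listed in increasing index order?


Shape and order are irrelevant to g; the s-input set decides.
g(s5, s3) flattens to s5 * s3
g(s1, g(s5, s3)) flattens to s1 * s5 * s3
g(g(s1, g(s5, s3)), s4) flattens to s1 * s5 * s3 * s4
g(s6, s2) flattens to s6 * s2
g(g(g(s1, g(s5, s3)), s4), g(s6, s2)) flattens to s1 * s5 * s3 * s4 * s6 * s2
rearranged into index order: s1 * s2 * s3 * s4 * s5 * s6

s1 * s2 * s3 * s4 * s5 * s6


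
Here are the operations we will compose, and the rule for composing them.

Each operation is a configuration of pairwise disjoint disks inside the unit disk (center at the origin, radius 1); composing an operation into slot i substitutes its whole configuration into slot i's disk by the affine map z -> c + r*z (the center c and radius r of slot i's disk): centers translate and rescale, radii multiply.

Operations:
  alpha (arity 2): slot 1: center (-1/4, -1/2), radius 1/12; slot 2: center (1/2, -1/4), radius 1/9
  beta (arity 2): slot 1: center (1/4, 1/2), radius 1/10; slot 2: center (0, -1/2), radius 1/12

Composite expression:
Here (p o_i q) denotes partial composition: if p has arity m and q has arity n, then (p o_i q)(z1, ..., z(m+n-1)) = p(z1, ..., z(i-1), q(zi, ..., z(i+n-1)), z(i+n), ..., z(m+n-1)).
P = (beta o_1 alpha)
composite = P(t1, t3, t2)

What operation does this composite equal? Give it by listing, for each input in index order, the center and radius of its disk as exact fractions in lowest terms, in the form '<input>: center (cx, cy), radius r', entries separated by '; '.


Each t-disk chains the slot maps above it in beta; radii multiply.
t1: after 2 affine steps, its disk has center (9/40, 9/20), radius 1/120
t3: after 2 affine steps, its disk has center (3/10, 19/40), radius 1/90
t2: after 1 affine step, its disk has center (0, -1/2), radius 1/12

t1: center (9/40, 9/20), radius 1/120; t2: center (0, -1/2), radius 1/12; t3: center (3/10, 19/40), radius 1/90


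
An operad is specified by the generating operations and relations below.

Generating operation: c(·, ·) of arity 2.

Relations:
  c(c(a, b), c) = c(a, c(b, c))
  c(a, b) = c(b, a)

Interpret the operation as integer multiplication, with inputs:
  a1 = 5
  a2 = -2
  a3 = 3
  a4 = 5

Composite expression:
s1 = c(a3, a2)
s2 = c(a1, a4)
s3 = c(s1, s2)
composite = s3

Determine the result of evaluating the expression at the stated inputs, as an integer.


-150

c(a3, a2) = -6
c(a1, a4) = 25
c(c(a3, a2), c(a1, a4)) = -150


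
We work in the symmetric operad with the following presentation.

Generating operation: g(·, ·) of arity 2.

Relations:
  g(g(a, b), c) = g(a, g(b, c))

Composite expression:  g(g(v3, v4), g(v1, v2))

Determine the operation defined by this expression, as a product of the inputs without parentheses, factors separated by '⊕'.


v3 ⊕ v4 ⊕ v1 ⊕ v2


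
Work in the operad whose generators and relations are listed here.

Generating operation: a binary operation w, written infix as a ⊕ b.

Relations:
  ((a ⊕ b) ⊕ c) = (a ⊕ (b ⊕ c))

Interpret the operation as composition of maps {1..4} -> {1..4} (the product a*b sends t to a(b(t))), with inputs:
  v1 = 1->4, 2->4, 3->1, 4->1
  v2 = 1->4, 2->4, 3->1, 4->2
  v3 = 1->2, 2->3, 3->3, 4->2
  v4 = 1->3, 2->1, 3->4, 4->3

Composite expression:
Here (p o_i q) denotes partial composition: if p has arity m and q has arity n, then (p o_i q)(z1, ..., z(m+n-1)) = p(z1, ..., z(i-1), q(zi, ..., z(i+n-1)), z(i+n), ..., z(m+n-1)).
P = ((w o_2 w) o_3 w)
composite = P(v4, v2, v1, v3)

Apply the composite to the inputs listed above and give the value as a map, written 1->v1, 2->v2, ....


(v1 ⊕ v3) = 1->4, 2->1, 3->1, 4->4
(v2 ⊕ (v1 ⊕ v3)) = 1->2, 2->4, 3->4, 4->2
(v4 ⊕ (v2 ⊕ (v1 ⊕ v3))) = 1->1, 2->3, 3->3, 4->1

1->1, 2->3, 3->3, 4->1


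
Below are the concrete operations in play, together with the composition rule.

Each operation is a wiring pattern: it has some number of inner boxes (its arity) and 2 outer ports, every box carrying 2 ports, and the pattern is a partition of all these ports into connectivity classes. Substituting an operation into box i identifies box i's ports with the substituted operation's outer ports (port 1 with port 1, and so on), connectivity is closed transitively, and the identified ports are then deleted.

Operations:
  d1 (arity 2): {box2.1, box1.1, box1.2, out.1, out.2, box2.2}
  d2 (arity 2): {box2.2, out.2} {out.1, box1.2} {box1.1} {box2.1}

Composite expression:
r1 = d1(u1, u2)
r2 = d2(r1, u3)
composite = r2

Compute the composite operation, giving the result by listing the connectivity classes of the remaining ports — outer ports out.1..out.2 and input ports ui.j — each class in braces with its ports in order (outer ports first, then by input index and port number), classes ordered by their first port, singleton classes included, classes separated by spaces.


Connectivity passes through glued d2-boundaries; trace each wire chain.
d1 over (u1, u2) gives {out.1, out.2, u1.1, u1.2, u2.1, u2.2}, out.j being that stage's outer ports
d2 over (u1, u2, u3) gives {out.1, u1.1, u1.2, u2.1, u2.2} {out.2, u3.2} {u3.1}, out.j being that stage's outer ports

{out.1, u1.1, u1.2, u2.1, u2.2} {out.2, u3.2} {u3.1}


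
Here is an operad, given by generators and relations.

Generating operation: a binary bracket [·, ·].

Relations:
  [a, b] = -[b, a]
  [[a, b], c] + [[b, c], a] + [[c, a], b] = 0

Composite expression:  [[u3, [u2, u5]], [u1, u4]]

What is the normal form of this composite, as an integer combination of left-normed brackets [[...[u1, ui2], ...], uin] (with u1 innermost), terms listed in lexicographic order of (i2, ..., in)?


[[[[u1, u4], u2], u5], u3] - [[[[u1, u4], u3], u2], u5] + [[[[u1, u4], u3], u5], u2] - [[[[u1, u4], u5], u2], u3]

Antisymmetry and Jacobi reduce to u1-anchored left-normed brackets.
Composite bracket: [[u3, [u2, u5]], [u1, u4]]
The bracket unfolds into 16 signed words via [a, b] = ab - ba (2^4 = 16).
Coefficients come from the u1-initial words:
  the word u1u4u2u5u3 carries sign +1 and contributes +[[[[u1, u4], u2], u5], u3]
  the word u1u4u3u2u5 carries sign -1 and contributes -[[[[u1, u4], u3], u2], u5]
  the word u1u4u3u5u2 carries sign +1 and contributes +[[[[u1, u4], u3], u5], u2]
  the word u1u4u5u2u3 carries sign -1 and contributes -[[[[u1, u4], u5], u2], u3]


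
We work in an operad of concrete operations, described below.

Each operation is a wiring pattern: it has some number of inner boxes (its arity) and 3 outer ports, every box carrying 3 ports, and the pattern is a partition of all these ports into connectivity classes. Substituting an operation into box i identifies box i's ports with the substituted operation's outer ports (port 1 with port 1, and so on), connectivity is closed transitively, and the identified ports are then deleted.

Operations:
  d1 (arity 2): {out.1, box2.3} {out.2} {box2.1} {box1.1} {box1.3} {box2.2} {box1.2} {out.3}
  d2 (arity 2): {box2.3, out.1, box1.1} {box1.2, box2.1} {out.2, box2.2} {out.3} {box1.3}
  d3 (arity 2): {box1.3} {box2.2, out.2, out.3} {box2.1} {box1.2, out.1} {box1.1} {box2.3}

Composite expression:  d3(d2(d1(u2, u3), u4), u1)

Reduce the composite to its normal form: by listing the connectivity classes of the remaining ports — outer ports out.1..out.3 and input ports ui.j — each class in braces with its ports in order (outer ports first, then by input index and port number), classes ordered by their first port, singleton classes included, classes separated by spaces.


{out.1, u4.2} {out.2, out.3, u1.2} {u1.1} {u1.3} {u2.1} {u2.2} {u2.3} {u3.1} {u3.2} {u3.3, u4.3} {u4.1}


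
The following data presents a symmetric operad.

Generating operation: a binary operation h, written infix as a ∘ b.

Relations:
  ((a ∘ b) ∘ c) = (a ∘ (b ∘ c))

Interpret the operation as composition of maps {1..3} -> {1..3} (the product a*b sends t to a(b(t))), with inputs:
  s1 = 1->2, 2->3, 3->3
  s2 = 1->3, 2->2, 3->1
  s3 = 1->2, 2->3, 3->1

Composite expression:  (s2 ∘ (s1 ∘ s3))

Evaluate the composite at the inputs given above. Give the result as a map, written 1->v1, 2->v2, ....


1->1, 2->1, 3->2

(s1 ∘ s3) = 1->3, 2->3, 3->2
(s2 ∘ (s1 ∘ s3)) = 1->1, 2->1, 3->2


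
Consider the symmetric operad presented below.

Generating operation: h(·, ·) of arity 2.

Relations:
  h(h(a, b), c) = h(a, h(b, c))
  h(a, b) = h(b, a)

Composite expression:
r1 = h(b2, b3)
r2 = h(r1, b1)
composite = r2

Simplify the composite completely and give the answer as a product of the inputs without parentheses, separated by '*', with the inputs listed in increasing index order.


Key point: h commutes, so take the b-inputs in any fixed order.
h(b2, b3) linearizes to b2 * b3
h(h(b2, b3), b1) linearizes to b2 * b3 * b1
rearranged into index order: b1 * b2 * b3

b1 * b2 * b3


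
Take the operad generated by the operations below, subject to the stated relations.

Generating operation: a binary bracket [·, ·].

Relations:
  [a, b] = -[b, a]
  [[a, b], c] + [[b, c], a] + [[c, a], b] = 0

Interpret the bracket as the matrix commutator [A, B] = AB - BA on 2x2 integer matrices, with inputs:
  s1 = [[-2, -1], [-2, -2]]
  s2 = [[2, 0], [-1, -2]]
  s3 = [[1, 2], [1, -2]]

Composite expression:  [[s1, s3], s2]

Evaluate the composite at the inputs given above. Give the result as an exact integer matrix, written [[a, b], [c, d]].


[s1, s3] = [[3, 3], [-6, -3]]
[[s1, s3], s2] = [[-3, -12], [-18, 3]]

[[-3, -12], [-18, 3]]


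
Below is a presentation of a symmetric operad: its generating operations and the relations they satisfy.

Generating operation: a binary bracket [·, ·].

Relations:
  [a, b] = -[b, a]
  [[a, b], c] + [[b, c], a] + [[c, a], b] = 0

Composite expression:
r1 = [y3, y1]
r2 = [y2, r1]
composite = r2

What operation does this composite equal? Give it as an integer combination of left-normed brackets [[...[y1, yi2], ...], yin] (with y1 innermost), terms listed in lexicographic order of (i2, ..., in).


In the tensor algebra, words opening y1 carry the y1-anchored form.
Composite bracket: [y2, [y3, y1]]
Applying ab - ba throughout gives 4 signed words (2^2 = 4).
Only words starting with y1 matter:
  y1y3y2 (sign +1) contributes +[[y1, y3], y2]

[[y1, y3], y2]


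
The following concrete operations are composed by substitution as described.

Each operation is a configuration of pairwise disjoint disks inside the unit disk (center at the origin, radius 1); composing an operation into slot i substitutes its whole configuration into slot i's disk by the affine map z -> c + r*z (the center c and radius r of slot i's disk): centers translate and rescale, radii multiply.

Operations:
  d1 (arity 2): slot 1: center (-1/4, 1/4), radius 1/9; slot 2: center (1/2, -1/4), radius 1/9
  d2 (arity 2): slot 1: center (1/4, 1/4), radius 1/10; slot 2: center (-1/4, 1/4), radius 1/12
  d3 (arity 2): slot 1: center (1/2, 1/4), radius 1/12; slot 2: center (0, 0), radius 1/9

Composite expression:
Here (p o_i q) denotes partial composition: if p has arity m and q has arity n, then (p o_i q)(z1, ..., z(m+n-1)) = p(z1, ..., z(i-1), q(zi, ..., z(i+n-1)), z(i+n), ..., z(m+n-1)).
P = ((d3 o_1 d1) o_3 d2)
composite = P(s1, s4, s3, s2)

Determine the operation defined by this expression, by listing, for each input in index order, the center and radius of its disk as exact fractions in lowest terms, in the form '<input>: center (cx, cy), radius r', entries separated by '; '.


s1: center (23/48, 13/48), radius 1/108; s2: center (-1/36, 1/36), radius 1/108; s3: center (1/36, 1/36), radius 1/90; s4: center (13/24, 11/48), radius 1/108

Nesting under d3 composes maps z -> c + r*z down each s-path.
input s1: composing its 2 substitution steps yields center (23/48, 13/48), radius 1/108
input s4: composing its 2 substitution steps yields center (13/24, 11/48), radius 1/108
input s3: composing its 2 substitution steps yields center (1/36, 1/36), radius 1/90
input s2: composing its 2 substitution steps yields center (-1/36, 1/36), radius 1/108


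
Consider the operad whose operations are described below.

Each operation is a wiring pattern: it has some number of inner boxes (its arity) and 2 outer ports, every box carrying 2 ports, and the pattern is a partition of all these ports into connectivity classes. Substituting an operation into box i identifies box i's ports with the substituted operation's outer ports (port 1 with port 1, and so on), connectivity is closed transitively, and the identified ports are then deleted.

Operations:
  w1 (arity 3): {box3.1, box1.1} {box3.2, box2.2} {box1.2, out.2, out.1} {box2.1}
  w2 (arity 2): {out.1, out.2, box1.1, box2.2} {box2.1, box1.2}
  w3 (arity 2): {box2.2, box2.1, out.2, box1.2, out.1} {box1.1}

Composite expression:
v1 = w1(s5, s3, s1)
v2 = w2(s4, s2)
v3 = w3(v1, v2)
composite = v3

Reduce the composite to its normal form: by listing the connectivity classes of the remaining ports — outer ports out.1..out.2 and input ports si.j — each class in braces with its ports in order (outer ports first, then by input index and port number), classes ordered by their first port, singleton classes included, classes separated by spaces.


{out.1, out.2, s2.2, s4.1, s5.2} {s1.1, s5.1} {s1.2, s3.2} {s2.1, s4.2} {s3.1}

Substituting into w3 glues patterns; closure does the rest.
through w1, on inputs (s5, s3, s1): {out.1, out.2, s5.2} {s1.1, s5.1} {s1.2, s3.2} {s3.1} (out.j = stage outer ports)
through w2, on inputs (s4, s2): {out.1, out.2, s2.2, s4.1} {s2.1, s4.2} (out.j = stage outer ports)
through w3, on inputs (s5, s3, s1, s4, s2): {out.1, out.2, s2.2, s4.1, s5.2} {s1.1, s5.1} {s1.2, s3.2} {s2.1, s4.2} {s3.1} (out.j = stage outer ports)


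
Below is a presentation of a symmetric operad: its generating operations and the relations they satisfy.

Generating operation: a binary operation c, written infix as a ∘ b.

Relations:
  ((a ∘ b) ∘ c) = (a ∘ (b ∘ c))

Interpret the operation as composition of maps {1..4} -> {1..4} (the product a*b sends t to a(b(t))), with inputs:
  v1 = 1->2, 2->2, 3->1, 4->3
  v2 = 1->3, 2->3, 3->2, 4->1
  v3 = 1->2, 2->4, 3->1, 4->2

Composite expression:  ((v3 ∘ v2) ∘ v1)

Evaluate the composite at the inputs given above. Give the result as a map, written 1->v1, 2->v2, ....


(v3 ∘ v2) = 1->1, 2->1, 3->4, 4->2
((v3 ∘ v2) ∘ v1) = 1->1, 2->1, 3->1, 4->4

1->1, 2->1, 3->1, 4->4


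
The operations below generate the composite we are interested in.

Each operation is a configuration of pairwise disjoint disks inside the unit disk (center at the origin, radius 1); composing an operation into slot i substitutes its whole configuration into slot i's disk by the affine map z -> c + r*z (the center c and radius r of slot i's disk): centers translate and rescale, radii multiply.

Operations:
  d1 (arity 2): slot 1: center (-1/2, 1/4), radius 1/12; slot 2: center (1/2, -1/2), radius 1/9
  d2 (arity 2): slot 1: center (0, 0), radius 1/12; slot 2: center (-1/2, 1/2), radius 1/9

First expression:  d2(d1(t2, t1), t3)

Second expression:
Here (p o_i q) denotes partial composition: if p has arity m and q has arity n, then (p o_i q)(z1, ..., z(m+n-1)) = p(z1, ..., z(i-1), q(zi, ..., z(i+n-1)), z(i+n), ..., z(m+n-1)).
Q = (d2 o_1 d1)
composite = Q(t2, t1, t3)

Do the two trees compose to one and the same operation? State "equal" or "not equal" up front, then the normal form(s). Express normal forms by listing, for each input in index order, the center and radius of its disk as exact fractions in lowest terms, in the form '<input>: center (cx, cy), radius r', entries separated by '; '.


equal; both compose to t1: center (1/24, -1/24), radius 1/108; t2: center (-1/24, 1/48), radius 1/144; t3: center (-1/2, 1/2), radius 1/9

The first expression, normalized: t1: center (1/24, -1/24), radius 1/108; t2: center (-1/24, 1/48), radius 1/144; t3: center (-1/2, 1/2), radius 1/9
The second expression, normalized: t1: center (1/24, -1/24), radius 1/108; t2: center (-1/24, 1/48), radius 1/144; t3: center (-1/2, 1/2), radius 1/9
The normal forms match — equal.


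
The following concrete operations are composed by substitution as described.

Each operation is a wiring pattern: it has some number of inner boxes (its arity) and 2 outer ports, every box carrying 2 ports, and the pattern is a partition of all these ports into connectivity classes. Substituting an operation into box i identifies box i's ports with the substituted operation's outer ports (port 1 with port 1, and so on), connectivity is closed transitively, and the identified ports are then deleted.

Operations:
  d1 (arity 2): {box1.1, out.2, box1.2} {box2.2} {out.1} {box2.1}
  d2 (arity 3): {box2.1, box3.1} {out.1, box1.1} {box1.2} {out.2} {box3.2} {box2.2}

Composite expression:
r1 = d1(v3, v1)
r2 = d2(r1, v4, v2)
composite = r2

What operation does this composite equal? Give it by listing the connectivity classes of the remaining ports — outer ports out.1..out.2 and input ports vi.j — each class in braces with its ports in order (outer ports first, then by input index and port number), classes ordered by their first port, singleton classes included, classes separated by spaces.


{out.1} {out.2} {v1.1} {v1.2} {v2.1, v4.1} {v2.2} {v3.1, v3.2} {v4.2}

Two ports join when wires chain via d2-identified ports.
the subtree at d1 composes to {out.1} {out.2, v3.1, v3.2} {v1.1} {v1.2} on (v3, v1); out.j = own outer ports
the subtree at d2 composes to {out.1} {out.2} {v1.1} {v1.2} {v2.1, v4.1} {v2.2} {v3.1, v3.2} {v4.2} on (v3, v1, v4, v2); out.j = own outer ports


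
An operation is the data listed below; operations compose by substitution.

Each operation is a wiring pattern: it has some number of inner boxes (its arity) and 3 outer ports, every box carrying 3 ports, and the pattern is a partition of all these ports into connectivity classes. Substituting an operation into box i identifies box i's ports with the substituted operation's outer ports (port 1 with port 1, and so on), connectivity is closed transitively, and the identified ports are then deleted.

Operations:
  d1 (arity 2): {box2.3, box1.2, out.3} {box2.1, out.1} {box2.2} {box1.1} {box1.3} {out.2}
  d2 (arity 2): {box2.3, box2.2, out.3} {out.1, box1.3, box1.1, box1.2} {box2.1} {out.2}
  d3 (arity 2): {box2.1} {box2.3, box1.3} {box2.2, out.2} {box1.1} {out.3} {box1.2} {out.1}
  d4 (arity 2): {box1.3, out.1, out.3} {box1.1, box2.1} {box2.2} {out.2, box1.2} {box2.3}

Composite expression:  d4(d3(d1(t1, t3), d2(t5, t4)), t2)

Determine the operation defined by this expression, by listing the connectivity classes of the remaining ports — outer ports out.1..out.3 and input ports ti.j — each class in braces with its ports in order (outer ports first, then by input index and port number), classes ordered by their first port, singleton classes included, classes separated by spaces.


Connectivity passes through glued d4-boundaries; trace each wire chain.
composing d1 on (t1, t3), with out.j its own outer ports: {out.1, t3.1} {out.2} {out.3, t1.2, t3.3} {t1.1} {t1.3} {t3.2}
composing d2 on (t5, t4), with out.j its own outer ports: {out.1, t5.1, t5.2, t5.3} {out.2} {out.3, t4.2, t4.3} {t4.1}
composing d3 on (t1, t3, t5, t4), with out.j its own outer ports: {out.1} {out.2} {out.3} {t1.1} {t1.2, t3.3, t4.2, t4.3} {t1.3} {t3.1} {t3.2} {t4.1} {t5.1, t5.2, t5.3}
composing d4 on (t1, t3, t5, t4, t2), with out.j its own outer ports: {out.1, out.3} {out.2} {t1.1} {t1.2, t3.3, t4.2, t4.3} {t1.3} {t2.1} {t2.2} {t2.3} {t3.1} {t3.2} {t4.1} {t5.1, t5.2, t5.3}

{out.1, out.3} {out.2} {t1.1} {t1.2, t3.3, t4.2, t4.3} {t1.3} {t2.1} {t2.2} {t2.3} {t3.1} {t3.2} {t4.1} {t5.1, t5.2, t5.3}


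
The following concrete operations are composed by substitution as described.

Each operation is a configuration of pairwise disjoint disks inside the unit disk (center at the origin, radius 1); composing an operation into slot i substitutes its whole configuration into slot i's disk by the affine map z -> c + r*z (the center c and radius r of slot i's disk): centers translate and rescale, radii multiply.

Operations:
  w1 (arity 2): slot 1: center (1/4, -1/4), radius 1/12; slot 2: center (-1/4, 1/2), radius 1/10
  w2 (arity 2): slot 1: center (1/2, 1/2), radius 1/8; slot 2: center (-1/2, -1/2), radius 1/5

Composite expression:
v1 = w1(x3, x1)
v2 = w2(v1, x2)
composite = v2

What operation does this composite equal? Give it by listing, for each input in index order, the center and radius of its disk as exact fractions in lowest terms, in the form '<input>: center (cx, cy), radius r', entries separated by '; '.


x1: center (15/32, 9/16), radius 1/80; x2: center (-1/2, -1/2), radius 1/5; x3: center (17/32, 15/32), radius 1/96


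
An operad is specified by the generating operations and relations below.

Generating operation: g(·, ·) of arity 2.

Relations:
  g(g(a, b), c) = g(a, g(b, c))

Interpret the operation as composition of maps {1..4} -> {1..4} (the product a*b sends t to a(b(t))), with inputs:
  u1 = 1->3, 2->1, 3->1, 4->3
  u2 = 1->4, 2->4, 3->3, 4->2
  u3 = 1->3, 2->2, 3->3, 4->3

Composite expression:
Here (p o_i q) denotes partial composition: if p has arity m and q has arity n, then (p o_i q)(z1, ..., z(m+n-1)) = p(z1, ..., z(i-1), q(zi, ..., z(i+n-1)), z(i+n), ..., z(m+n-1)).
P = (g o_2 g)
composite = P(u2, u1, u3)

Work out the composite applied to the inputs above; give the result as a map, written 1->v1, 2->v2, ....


1->4, 2->4, 3->4, 4->4


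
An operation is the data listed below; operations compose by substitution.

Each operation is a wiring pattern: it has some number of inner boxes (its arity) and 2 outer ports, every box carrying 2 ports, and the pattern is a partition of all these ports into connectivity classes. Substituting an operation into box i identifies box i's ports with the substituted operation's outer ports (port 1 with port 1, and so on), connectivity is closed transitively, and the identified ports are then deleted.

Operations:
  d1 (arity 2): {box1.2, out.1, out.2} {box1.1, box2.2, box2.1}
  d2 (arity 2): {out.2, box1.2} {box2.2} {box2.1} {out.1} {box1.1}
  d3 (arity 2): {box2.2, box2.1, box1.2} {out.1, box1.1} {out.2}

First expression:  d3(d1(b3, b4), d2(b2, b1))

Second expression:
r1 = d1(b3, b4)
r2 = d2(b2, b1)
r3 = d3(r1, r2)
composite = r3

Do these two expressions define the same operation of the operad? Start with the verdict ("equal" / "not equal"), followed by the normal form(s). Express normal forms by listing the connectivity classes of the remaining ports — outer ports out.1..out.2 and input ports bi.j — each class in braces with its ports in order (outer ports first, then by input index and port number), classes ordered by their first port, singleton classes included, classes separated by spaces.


equal; the common form is {out.1, b2.2, b3.2} {out.2} {b1.1} {b1.2} {b2.1} {b3.1, b4.1, b4.2}


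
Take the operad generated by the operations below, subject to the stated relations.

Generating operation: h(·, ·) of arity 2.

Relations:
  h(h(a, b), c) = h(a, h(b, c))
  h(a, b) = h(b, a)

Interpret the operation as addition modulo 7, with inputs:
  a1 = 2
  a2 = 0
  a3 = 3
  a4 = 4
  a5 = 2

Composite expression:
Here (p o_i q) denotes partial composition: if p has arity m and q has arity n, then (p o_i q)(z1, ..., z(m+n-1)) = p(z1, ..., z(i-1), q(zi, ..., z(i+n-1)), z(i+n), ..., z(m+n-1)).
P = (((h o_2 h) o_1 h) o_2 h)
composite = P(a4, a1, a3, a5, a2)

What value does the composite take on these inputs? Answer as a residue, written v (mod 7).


4 (mod 7)

h(a1, a3) = 5
h(a4, h(a1, a3)) = 2
h(a5, a2) = 2
h(h(a4, h(a1, a3)), h(a5, a2)) = 4


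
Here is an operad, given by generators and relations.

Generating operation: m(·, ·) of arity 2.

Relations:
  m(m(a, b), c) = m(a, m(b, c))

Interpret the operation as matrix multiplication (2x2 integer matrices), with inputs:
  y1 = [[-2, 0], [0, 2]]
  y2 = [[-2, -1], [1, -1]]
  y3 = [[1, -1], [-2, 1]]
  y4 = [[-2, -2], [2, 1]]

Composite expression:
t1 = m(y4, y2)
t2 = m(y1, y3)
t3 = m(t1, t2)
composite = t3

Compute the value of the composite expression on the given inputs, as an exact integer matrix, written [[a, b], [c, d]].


[[-20, 12], [18, -12]]


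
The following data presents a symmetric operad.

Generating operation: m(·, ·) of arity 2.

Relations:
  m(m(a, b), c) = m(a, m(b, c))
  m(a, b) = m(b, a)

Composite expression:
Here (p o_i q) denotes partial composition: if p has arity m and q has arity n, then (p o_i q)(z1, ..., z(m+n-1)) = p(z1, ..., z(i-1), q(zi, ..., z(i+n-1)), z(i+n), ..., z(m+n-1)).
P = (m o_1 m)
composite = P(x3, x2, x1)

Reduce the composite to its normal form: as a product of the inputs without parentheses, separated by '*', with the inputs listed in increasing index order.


x1 * x2 * x3

Shape and order are irrelevant to m; the x-input set decides.
m(x3, x2) linearizes to x3 * x2
m(m(x3, x2), x1) linearizes to x3 * x2 * x1
rearranged into index order: x1 * x2 * x3


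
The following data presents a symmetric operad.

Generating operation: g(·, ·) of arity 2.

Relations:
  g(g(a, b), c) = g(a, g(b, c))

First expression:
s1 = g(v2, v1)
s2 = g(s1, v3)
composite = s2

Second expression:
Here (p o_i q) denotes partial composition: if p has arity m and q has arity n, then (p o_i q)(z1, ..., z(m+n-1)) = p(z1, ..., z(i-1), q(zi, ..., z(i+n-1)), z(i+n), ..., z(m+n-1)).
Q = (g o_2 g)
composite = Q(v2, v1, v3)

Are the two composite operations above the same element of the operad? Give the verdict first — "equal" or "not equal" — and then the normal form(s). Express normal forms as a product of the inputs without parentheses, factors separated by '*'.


equal; both compose to v2 * v1 * v3

The first composite normalizes to v2 * v1 * v3
The second composite normalizes to v2 * v1 * v3
The forms coincide; equal.


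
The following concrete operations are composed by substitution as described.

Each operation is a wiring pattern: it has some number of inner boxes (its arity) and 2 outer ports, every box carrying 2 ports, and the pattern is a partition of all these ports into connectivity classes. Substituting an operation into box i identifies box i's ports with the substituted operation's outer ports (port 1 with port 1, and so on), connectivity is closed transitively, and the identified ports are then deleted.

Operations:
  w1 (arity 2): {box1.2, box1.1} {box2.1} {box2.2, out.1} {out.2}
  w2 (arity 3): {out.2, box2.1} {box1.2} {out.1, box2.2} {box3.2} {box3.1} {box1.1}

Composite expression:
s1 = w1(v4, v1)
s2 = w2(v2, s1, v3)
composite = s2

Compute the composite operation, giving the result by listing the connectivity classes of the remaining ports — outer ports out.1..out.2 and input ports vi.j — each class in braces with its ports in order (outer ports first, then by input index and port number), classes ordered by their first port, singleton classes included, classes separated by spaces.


Two ports join when wires chain via w2-identified ports.
after w1, the pattern on (v4, v1) reads {out.1, v1.2} {out.2} {v1.1} {v4.1, v4.2} (out.j = its outer ports)
after w2, the pattern on (v2, v4, v1, v3) reads {out.1} {out.2, v1.2} {v1.1} {v2.1} {v2.2} {v3.1} {v3.2} {v4.1, v4.2} (out.j = its outer ports)

{out.1} {out.2, v1.2} {v1.1} {v2.1} {v2.2} {v3.1} {v3.2} {v4.1, v4.2}


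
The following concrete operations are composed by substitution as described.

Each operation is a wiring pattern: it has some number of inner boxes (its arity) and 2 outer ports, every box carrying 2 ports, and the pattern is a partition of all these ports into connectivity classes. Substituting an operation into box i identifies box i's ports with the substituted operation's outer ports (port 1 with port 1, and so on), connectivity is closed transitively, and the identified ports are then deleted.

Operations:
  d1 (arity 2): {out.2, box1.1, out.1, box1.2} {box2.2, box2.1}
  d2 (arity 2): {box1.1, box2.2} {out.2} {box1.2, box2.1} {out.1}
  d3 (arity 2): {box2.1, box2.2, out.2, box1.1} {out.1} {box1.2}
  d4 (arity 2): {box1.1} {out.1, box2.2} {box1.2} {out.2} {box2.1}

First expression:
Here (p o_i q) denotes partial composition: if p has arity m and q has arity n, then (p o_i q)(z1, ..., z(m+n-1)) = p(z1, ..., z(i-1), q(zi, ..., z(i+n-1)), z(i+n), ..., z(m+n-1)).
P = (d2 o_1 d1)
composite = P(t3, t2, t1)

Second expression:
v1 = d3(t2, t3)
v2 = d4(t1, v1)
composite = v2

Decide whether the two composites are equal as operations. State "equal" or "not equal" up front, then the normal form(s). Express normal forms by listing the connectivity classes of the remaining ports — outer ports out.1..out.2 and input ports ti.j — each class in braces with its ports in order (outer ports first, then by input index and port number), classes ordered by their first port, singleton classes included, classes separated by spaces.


not equal — first {out.1} {out.2} {t1.1, t1.2, t3.1, t3.2} {t2.1, t2.2}, second {out.1, t2.1, t3.1, t3.2} {out.2} {t1.1} {t1.2} {t2.2}

The first expression reduces to {out.1} {out.2} {t1.1, t1.2, t3.1, t3.2} {t2.1, t2.2}
The second expression reduces to {out.1, t2.1, t3.1, t3.2} {out.2} {t1.1} {t1.2} {t2.2}
Distinct normal forms: not equal.
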